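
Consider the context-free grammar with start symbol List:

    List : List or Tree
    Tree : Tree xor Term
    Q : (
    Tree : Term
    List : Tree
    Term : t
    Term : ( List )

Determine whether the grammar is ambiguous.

Only List, Tree, Term are reachable from List; ignoring the rest: The grammar is stratified — List handles 'or' (left-recursive), Tree handles 'xor', Term atoms. Each operator has a fixed associativity and precedence level, so every string has one parse.

Unambiguous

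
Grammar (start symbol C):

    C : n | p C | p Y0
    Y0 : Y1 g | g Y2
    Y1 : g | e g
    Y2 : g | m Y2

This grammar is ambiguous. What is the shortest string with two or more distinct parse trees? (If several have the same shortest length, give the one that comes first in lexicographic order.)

length 1: no string has ≥2 trees
length 2: no string has ≥2 trees
length 3: p g g has 2 parse trees

Two derivations of p g g:
  C ⇒ p Y0 ⇒ p Y1 g ⇒ p g g
  C ⇒ p Y0 ⇒ p g Y2 ⇒ p g g

p g g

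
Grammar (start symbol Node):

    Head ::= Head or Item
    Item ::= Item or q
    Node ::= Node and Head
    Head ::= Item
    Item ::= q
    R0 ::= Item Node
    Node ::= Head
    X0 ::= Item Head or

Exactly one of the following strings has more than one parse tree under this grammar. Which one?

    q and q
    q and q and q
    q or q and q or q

q or q and q or q

q and q: 1 tree
q and q and q: 1 tree
q or q and q or q: 4 trees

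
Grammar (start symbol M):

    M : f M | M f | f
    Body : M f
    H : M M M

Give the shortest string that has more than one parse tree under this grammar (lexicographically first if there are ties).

length 1: no string has ≥2 trees
length 2: f f has 2 parse trees

Two derivations of f f:
  M ⇒ f M ⇒ f f
  M ⇒ M f ⇒ f f

f f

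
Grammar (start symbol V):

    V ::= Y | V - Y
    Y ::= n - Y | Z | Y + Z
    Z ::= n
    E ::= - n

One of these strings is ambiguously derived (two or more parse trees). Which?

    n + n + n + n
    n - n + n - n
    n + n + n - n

n - n + n - n

n + n + n + n: 1 tree
n - n + n - n: 3 trees
n + n + n - n: 1 tree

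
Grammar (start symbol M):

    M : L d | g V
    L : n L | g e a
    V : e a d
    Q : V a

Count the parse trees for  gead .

Parse trees for gead:
  [M [L g e a] d]
  [M g [V e a d]]

2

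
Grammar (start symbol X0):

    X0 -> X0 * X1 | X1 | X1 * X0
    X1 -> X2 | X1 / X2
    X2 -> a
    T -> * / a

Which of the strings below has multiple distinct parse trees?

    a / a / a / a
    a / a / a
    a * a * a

a * a * a

a / a / a / a: 1 tree
a / a / a: 1 tree
a * a * a: 4 trees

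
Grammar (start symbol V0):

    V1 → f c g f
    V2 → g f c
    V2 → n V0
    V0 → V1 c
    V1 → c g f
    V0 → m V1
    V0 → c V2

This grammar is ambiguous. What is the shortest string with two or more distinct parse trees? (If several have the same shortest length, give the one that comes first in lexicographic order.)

length 4: c g f c has 2 parse trees

Two derivations of c g f c:
  V0 ⇒ V1 c ⇒ c g f c
  V0 ⇒ c V2 ⇒ c g f c

c g f c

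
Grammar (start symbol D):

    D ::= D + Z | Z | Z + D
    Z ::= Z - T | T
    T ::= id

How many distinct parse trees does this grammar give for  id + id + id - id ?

4

Parse trees for id + id + id - id:
  [D [D [D [Z [T id]]] + [Z [T id]]] + [Z [Z [T id]] - [T id]]]
  [D [D [Z [T id]] + [D [Z [T id]]]] + [Z [Z [T id]] - [T id]]]
  [D [Z [T id]] + [D [D [Z [T id]]] + [Z [Z [T id]] - [T id]]]]
  [D [Z [T id]] + [D [Z [T id]] + [D [Z [Z [T id]] - [T id]]]]]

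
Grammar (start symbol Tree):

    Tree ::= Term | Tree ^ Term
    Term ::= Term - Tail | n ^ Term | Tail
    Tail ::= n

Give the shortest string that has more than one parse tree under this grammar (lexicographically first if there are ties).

n ^ n

length 1: no string has ≥2 trees
length 3: n ^ n has 2 parse trees

Two derivations of n ^ n:
  Tree ⇒ Term ⇒ n ^ Term ⇒ n ^ Tail ⇒ n ^ n
  Tree ⇒ Tree ^ Term ⇒ Term ^ Term ⇒ Tail ^ Term ⇒ n ^ Term ⇒ n ^ Tail ⇒ n ^ n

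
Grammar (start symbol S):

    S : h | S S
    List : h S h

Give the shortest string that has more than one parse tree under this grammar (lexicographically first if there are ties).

length 1: no string has ≥2 trees
length 2: no string has ≥2 trees
length 3: h h h has 2 parse trees

Two derivations of h h h:
  S ⇒ S S ⇒ h S ⇒ h S S ⇒ h h S ⇒ h h h
  S ⇒ S S ⇒ S S S ⇒ h S S ⇒ h h S ⇒ h h h

h h h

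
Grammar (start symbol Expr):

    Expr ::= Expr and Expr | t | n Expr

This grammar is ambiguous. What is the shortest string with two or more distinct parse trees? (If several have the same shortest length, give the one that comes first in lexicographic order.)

n t and t

length 1: no string has ≥2 trees
length 2: no string has ≥2 trees
length 3: no string has ≥2 trees
length 4: n t and t has 2 parse trees

Two derivations of n t and t:
  Expr ⇒ Expr and Expr ⇒ n Expr and Expr ⇒ n t and Expr ⇒ n t and t
  Expr ⇒ n Expr ⇒ n Expr and Expr ⇒ n t and Expr ⇒ n t and t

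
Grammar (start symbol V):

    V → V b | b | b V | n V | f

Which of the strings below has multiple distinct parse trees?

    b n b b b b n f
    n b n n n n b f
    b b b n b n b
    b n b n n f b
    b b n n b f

b n b b b b n f: 1 tree
n b n n n n b f: 1 tree
b b b n b n b: 1 tree
b n b n n f b: 6 trees
b b n n b f: 1 tree

b n b n n f b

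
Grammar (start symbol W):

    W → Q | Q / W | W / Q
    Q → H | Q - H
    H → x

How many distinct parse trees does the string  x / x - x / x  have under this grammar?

4

Parse trees for x / x - x / x:
  [W [Q [H x]] / [W [Q [Q [H x]] - [H x]] / [W [Q [H x]]]]]
  [W [Q [H x]] / [W [W [Q [Q [H x]] - [H x]]] / [Q [H x]]]]
  [W [W [Q [H x]] / [W [Q [Q [H x]] - [H x]]]] / [Q [H x]]]
  [W [W [W [Q [H x]]] / [Q [Q [H x]] - [H x]]] / [Q [H x]]]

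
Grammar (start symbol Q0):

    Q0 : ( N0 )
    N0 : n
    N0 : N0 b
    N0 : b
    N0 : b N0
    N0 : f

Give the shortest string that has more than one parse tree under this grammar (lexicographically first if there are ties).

length 3: no string has ≥2 trees
length 4: ( b b ) has 2 parse trees

Two derivations of ( b b ):
  Q0 ⇒ ( N0 ) ⇒ ( N0 b ) ⇒ ( b b )
  Q0 ⇒ ( N0 ) ⇒ ( b N0 ) ⇒ ( b b )

( b b )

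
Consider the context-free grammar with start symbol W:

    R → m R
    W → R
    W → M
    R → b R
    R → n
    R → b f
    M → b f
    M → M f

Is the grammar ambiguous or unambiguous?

Witness: b f

Derivation 1: W ⇒ R ⇒ b f
Derivation 2: W ⇒ M ⇒ b f

Two distinct leftmost derivations for the same string.

Ambiguous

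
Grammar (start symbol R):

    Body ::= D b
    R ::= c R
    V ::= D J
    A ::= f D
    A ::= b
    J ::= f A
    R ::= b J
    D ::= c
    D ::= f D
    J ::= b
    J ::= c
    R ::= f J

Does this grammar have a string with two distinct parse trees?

Unambiguous

(Body, V are unreachable from R, so their rules don't affect L(R).) The reachable rules are right-linear with at most one rule per (nonterminal, next-terminal) pair. Each input token forces the next rule, so parsing is deterministic.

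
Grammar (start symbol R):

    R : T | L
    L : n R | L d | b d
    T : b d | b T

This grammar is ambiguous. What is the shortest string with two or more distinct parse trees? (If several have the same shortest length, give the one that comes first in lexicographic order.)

length 2: b d has 2 parse trees

Two derivations of b d:
  R ⇒ T ⇒ b d
  R ⇒ L ⇒ b d

b d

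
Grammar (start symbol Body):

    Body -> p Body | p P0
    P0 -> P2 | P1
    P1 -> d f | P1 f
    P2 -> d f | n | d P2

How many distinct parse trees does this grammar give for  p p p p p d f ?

2

Parse trees for p p p p p d f:
  [Body p [Body p [Body p [Body p [Body p [P0 [P2 d f]]]]]]]
  [Body p [Body p [Body p [Body p [Body p [P0 [P1 d f]]]]]]]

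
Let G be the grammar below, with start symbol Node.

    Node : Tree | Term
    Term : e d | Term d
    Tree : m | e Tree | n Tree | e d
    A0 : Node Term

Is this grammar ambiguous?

Ambiguous

Witness: e d

Derivation 1: Node ⇒ Tree ⇒ e d
Derivation 2: Node ⇒ Term ⇒ e d

Two distinct leftmost derivations for the same string.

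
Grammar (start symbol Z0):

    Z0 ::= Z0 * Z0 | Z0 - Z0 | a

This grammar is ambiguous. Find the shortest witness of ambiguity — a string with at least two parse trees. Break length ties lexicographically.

a * a * a

length 1: no string has ≥2 trees
length 3: no string has ≥2 trees
length 5: a * a * a has 2 parse trees

Two derivations of a * a * a:
  Z0 ⇒ Z0 * Z0 ⇒ Z0 * Z0 * Z0 ⇒ a * Z0 * Z0 ⇒ a * a * Z0 ⇒ a * a * a
  Z0 ⇒ Z0 * Z0 ⇒ a * Z0 ⇒ a * Z0 * Z0 ⇒ a * a * Z0 ⇒ a * a * a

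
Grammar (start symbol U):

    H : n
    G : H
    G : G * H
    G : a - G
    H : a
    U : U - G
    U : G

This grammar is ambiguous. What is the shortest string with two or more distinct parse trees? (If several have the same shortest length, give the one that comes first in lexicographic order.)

a - a

length 1: no string has ≥2 trees
length 3: a - a has 2 parse trees

Two derivations of a - a:
  U ⇒ U - G ⇒ G - G ⇒ H - G ⇒ a - G ⇒ a - H ⇒ a - a
  U ⇒ G ⇒ a - G ⇒ a - H ⇒ a - a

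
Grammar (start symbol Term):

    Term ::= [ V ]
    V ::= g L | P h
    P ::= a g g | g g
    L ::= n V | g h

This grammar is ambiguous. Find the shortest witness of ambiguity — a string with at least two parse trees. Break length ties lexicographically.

[ g g h ]

length 5: [ g g h ] has 2 parse trees

Two derivations of [ g g h ]:
  Term ⇒ [ V ] ⇒ [ g L ] ⇒ [ g g h ]
  Term ⇒ [ V ] ⇒ [ P h ] ⇒ [ g g h ]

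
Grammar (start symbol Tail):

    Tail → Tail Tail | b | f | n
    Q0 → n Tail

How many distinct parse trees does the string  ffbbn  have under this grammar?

Parse trees for ffbbn (showing first 6 of 14):
  [Tail [Tail f] [Tail [Tail f] [Tail [Tail b] [Tail [Tail b] [Tail n]]]]]
  [Tail [Tail f] [Tail [Tail f] [Tail [Tail [Tail b] [Tail b]] [Tail n]]]]
  [Tail [Tail f] [Tail [Tail [Tail f] [Tail b]] [Tail [Tail b] [Tail n]]]]
  [Tail [Tail f] [Tail [Tail [Tail f] [Tail [Tail b] [Tail b]]] [Tail n]]]
  [Tail [Tail f] [Tail [Tail [Tail [Tail f] [Tail b]] [Tail b]] [Tail n]]]
  [Tail [Tail [Tail f] [Tail f]] [Tail [Tail b] [Tail [Tail b] [Tail n]]]]

14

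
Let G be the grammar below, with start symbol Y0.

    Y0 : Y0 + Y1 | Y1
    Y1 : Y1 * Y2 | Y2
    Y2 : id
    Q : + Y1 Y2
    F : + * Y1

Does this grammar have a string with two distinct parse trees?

(Q, F are unreachable from Y0, so their rules don't affect L(Y0).) The grammar is stratified — Y0 handles '+' (left-recursive), Y1 handles '*', Y2 atoms. Each operator has a fixed associativity and precedence level, so every string has one parse.

Unambiguous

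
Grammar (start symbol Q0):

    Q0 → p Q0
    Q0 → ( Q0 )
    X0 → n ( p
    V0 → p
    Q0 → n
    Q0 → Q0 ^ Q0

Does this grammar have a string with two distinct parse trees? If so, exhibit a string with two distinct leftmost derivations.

Ambiguous

Witness: p n ^ n

Derivation 1: Q0 ⇒ p Q0 ⇒ p Q0 ^ Q0 ⇒ p n ^ Q0 ⇒ p n ^ n
Derivation 2: Q0 ⇒ Q0 ^ Q0 ⇒ p Q0 ^ Q0 ⇒ p n ^ Q0 ⇒ p n ^ n

Two distinct leftmost derivations for the same string.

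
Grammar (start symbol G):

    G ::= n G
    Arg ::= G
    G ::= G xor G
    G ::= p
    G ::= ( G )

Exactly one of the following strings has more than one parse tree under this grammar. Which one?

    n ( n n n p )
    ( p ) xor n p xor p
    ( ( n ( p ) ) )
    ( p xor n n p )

n ( n n n p ): 1 tree
( p ) xor n p xor p: 3 trees
( ( n ( p ) ) ): 1 tree
( p xor n n p ): 1 tree

( p ) xor n p xor p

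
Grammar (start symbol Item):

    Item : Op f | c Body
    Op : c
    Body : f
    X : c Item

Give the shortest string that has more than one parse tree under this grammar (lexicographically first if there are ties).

length 2: c f has 2 parse trees

Two derivations of c f:
  Item ⇒ Op f ⇒ c f
  Item ⇒ c Body ⇒ c f

c f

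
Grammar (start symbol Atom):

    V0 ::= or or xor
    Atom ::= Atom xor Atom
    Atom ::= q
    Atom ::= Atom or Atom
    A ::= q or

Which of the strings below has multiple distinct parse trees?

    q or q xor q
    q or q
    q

q or q xor q

q or q xor q: 2 trees
q or q: 1 tree
q: 1 tree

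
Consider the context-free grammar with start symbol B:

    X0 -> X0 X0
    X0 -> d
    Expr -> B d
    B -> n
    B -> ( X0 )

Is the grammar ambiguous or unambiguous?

Witness: ( d d d )

Derivation 1: B ⇒ ( X0 ) ⇒ ( X0 X0 ) ⇒ ( X0 X0 X0 ) ⇒ ( d X0 X0 ) ⇒ ( d d X0 ) ⇒ ( d d d )
Derivation 2: B ⇒ ( X0 ) ⇒ ( X0 X0 ) ⇒ ( d X0 ) ⇒ ( d X0 X0 ) ⇒ ( d d X0 ) ⇒ ( d d d )

Two distinct leftmost derivations for the same string.

Ambiguous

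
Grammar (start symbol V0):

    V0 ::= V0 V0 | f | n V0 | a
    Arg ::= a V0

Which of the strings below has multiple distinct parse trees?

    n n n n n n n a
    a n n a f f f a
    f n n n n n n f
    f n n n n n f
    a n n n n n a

n n n n n n n a: 1 tree
a n n a f f f a: 165 trees
f n n n n n n f: 1 tree
f n n n n n f: 1 tree
a n n n n n a: 1 tree

a n n a f f f a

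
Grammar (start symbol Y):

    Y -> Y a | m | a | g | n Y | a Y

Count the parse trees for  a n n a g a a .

15

Parse trees for a n n a g a a (showing first 6 of 15):
  [Y [Y [Y a [Y n [Y n [Y a [Y g]]]]] a] a]
  [Y [Y a [Y [Y n [Y n [Y a [Y g]]]] a]] a]
  [Y [Y a [Y n [Y [Y n [Y a [Y g]]] a]]] a]
  [Y [Y a [Y n [Y n [Y [Y a [Y g]] a]]]] a]
  [Y [Y a [Y n [Y n [Y a [Y [Y g] a]]]]] a]
  [Y a [Y [Y [Y n [Y n [Y a [Y g]]]] a] a]]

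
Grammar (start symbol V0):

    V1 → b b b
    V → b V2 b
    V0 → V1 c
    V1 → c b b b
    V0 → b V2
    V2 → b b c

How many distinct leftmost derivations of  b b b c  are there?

Parse trees for b b b c:
  [V0 [V1 b b b] c]
  [V0 b [V2 b b c]]

2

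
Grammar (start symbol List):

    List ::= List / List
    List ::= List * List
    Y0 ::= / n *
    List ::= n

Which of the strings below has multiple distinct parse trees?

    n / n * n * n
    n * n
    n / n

n / n * n * n: 5 trees
n * n: 1 tree
n / n: 1 tree

n / n * n * n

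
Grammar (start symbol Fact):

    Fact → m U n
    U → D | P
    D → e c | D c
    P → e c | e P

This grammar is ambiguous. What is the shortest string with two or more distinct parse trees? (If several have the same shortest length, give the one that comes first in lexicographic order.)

length 4: m e c n has 2 parse trees

Two derivations of m e c n:
  Fact ⇒ m U n ⇒ m D n ⇒ m e c n
  Fact ⇒ m U n ⇒ m P n ⇒ m e c n

m e c n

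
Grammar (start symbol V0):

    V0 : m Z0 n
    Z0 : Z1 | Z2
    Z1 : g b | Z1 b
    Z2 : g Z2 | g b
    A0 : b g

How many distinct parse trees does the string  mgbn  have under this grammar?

2

Parse trees for mgbn:
  [V0 m [Z0 [Z1 g b]] n]
  [V0 m [Z0 [Z2 g b]] n]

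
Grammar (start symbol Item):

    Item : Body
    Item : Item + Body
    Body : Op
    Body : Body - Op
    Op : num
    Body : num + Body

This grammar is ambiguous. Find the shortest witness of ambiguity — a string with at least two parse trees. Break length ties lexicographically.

num + num

length 1: no string has ≥2 trees
length 3: num + num has 2 parse trees

Two derivations of num + num:
  Item ⇒ Body ⇒ num + Body ⇒ num + Op ⇒ num + num
  Item ⇒ Item + Body ⇒ Body + Body ⇒ Op + Body ⇒ num + Body ⇒ num + Op ⇒ num + num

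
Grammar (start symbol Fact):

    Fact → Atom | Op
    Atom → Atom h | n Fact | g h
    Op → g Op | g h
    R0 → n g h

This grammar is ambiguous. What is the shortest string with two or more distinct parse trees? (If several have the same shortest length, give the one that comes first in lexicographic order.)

g h

length 2: g h has 2 parse trees

Two derivations of g h:
  Fact ⇒ Atom ⇒ g h
  Fact ⇒ Op ⇒ g h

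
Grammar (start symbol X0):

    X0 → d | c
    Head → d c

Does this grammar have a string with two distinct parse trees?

Unambiguous

(Head is unreachable from X0, so its rules don't affect L(X0).) Restricted to the reachable nonterminals, every rule has the form A → t or A → t B, and no two rules for the same A share a first terminal. The grammar encodes a DFA — one run per string.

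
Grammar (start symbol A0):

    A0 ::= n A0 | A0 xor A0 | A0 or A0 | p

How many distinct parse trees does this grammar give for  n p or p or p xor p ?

Parse trees for n p or p or p xor p (showing first 6 of 14):
  [A0 n [A0 [A0 [A0 p] or [A0 [A0 p] or [A0 p]]] xor [A0 p]]]
  [A0 n [A0 [A0 [A0 [A0 p] or [A0 p]] or [A0 p]] xor [A0 p]]]
  [A0 n [A0 [A0 p] or [A0 [A0 [A0 p] or [A0 p]] xor [A0 p]]]]
  [A0 n [A0 [A0 p] or [A0 [A0 p] or [A0 [A0 p] xor [A0 p]]]]]
  [A0 n [A0 [A0 [A0 p] or [A0 p]] or [A0 [A0 p] xor [A0 p]]]]
  [A0 [A0 n [A0 [A0 p] or [A0 [A0 p] or [A0 p]]]] xor [A0 p]]

14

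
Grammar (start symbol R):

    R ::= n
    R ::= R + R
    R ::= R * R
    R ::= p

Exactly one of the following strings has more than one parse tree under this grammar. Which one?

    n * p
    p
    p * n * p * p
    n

p * n * p * p

n * p: 1 tree
p: 1 tree
p * n * p * p: 5 trees
n: 1 tree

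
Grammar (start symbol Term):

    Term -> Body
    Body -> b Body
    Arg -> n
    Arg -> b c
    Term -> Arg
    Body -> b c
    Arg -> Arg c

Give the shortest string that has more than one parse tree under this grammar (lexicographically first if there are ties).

b c

length 1: no string has ≥2 trees
length 2: b c has 2 parse trees

Two derivations of b c:
  Term ⇒ Body ⇒ b c
  Term ⇒ Arg ⇒ b c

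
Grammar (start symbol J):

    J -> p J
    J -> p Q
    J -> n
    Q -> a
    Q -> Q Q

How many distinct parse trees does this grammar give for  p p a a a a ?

5

Parse trees for p p a a a a:
  [J p [J p [Q [Q a] [Q [Q a] [Q [Q a] [Q a]]]]]]
  [J p [J p [Q [Q a] [Q [Q [Q a] [Q a]] [Q a]]]]]
  [J p [J p [Q [Q [Q a] [Q a]] [Q [Q a] [Q a]]]]]
  [J p [J p [Q [Q [Q a] [Q [Q a] [Q a]]] [Q a]]]]
  [J p [J p [Q [Q [Q [Q a] [Q a]] [Q a]] [Q a]]]]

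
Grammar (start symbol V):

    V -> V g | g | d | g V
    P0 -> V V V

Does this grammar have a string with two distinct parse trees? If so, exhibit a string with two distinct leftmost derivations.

Witness: g g

Derivation 1: V ⇒ V g ⇒ g g
Derivation 2: V ⇒ g V ⇒ g g

Two distinct leftmost derivations for the same string.

Ambiguous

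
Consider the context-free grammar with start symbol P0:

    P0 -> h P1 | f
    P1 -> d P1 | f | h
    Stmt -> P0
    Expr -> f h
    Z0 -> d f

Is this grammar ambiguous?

Unambiguous

(Stmt, Expr, Z0 are unreachable from P0, so their rules don't affect L(P0).) Each reachable nonterminal has at most one production per leading terminal, and all productions are right-linear; the derivation is determined token-by-token.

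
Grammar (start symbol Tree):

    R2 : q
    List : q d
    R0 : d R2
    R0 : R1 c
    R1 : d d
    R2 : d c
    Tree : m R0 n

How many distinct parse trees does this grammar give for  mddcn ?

Parse trees for mddcn:
  [Tree m [R0 d [R2 d c]] n]
  [Tree m [R0 [R1 d d] c] n]

2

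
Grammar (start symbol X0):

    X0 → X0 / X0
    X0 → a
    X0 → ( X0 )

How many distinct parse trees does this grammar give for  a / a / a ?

2

Parse trees for a / a / a:
  [X0 [X0 a] / [X0 [X0 a] / [X0 a]]]
  [X0 [X0 [X0 a] / [X0 a]] / [X0 a]]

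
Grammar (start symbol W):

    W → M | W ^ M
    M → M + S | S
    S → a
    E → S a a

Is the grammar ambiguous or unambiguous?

Only W, M, S are reachable from W; ignoring the rest: W → W ^ M | M  ;  M → M + S | S  — a left-associative chain with S at the bottom. Each string factors uniquely by precedence.

Unambiguous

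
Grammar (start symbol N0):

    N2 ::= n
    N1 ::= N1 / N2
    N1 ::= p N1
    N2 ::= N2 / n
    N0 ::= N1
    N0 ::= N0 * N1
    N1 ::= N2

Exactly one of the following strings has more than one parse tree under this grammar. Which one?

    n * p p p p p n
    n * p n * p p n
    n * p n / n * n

n * p p p p p n: 1 tree
n * p n * p p n: 1 tree
n * p n / n * n: 3 trees

n * p n / n * n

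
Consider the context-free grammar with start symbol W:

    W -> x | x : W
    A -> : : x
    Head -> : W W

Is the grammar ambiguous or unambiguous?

Unambiguous

Only W is reachable from W; ignoring the rest: Right-recursive list with a separator: after each atom, whether the separator follows determines the rule. One parse per string.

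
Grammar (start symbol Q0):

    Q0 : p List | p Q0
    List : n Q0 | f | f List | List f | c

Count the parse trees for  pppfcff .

Parse trees for pppfcff:
  [Q0 p [Q0 p [Q0 p [List f [List [List [List c] f] f]]]]]
  [Q0 p [Q0 p [Q0 p [List [List f [List [List c] f]] f]]]]
  [Q0 p [Q0 p [Q0 p [List [List [List f [List c]] f] f]]]]

3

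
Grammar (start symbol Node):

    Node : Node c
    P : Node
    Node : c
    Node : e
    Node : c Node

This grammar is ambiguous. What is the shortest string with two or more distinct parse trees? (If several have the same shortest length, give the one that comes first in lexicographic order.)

c c

length 1: no string has ≥2 trees
length 2: c c has 2 parse trees

Two derivations of c c:
  Node ⇒ Node c ⇒ c c
  Node ⇒ c Node ⇒ c c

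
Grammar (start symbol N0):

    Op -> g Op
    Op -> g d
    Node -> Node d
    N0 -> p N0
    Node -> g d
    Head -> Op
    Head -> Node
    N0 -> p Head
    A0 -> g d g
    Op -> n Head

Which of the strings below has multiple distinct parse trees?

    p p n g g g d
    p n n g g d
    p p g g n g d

p p n g g g d: 1 tree
p n n g g d: 1 tree
p p g g n g d: 2 trees

p p g g n g d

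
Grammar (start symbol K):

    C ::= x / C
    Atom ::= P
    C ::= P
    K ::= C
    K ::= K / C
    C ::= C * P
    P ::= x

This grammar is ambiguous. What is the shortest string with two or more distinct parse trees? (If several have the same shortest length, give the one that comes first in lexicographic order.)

length 1: no string has ≥2 trees
length 3: x / x has 2 parse trees

Two derivations of x / x:
  K ⇒ C ⇒ x / C ⇒ x / P ⇒ x / x
  K ⇒ K / C ⇒ C / C ⇒ P / C ⇒ x / C ⇒ x / P ⇒ x / x

x / x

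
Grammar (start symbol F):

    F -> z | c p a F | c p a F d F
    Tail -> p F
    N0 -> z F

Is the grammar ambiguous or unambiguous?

Ambiguous

Witness: c p a c p a z d z

Derivation 1: F ⇒ c p a F ⇒ c p a c p a F d F ⇒ c p a c p a z d F ⇒ c p a c p a z d z
Derivation 2: F ⇒ c p a F d F ⇒ c p a c p a F d F ⇒ c p a c p a z d F ⇒ c p a c p a z d z

Two distinct leftmost derivations for the same string.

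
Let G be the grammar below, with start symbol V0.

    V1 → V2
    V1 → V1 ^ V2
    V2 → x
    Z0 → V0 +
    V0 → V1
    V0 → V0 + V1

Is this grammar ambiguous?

Unambiguous

Only V0, V1, V2 are reachable from V0; ignoring the rest: The grammar is stratified — V0 handles '+' (left-recursive), V1 handles '^', V2 atoms. Each operator has a fixed associativity and precedence level, so every string has one parse.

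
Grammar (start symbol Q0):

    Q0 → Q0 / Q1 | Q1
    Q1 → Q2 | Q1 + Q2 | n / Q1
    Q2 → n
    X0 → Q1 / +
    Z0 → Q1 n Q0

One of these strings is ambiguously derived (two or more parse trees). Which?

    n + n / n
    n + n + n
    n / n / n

n / n / n

n + n / n: 1 tree
n + n + n: 1 tree
n / n / n: 4 trees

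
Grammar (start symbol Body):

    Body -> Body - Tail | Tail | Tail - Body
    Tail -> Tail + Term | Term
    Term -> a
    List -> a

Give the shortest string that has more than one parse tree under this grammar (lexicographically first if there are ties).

a - a

length 1: no string has ≥2 trees
length 3: a - a has 2 parse trees

Two derivations of a - a:
  Body ⇒ Body - Tail ⇒ Tail - Tail ⇒ Term - Tail ⇒ a - Tail ⇒ a - Term ⇒ a - a
  Body ⇒ Tail - Body ⇒ Term - Body ⇒ a - Body ⇒ a - Tail ⇒ a - Term ⇒ a - a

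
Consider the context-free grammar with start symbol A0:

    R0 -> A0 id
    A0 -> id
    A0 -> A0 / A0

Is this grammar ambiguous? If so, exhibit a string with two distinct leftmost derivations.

Ambiguous

Witness: id / id / id

Derivation 1: A0 ⇒ A0 / A0 ⇒ id / A0 ⇒ id / A0 / A0 ⇒ id / id / A0 ⇒ id / id / id
Derivation 2: A0 ⇒ A0 / A0 ⇒ A0 / A0 / A0 ⇒ id / A0 / A0 ⇒ id / id / A0 ⇒ id / id / id

Two distinct leftmost derivations for the same string.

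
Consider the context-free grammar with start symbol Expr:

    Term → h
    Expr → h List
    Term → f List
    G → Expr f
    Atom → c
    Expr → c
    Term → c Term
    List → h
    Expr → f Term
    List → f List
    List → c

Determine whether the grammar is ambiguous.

(Atom, G are unreachable from Expr, so their rules don't affect L(Expr).) The reachable rules are right-linear with at most one rule per (nonterminal, next-terminal) pair. Each input token forces the next rule, so parsing is deterministic.

Unambiguous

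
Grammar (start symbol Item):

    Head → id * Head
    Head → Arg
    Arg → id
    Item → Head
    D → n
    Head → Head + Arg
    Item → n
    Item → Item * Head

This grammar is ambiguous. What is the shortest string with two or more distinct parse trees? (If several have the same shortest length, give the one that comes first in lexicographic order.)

id * id

length 1: no string has ≥2 trees
length 3: id * id has 2 parse trees

Two derivations of id * id:
  Item ⇒ Head ⇒ id * Head ⇒ id * Arg ⇒ id * id
  Item ⇒ Item * Head ⇒ Head * Head ⇒ Arg * Head ⇒ id * Head ⇒ id * Arg ⇒ id * id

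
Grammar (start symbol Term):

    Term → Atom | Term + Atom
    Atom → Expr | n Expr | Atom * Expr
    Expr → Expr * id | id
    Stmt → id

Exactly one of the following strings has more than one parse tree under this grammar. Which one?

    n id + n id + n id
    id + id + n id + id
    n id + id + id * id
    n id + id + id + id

n id + id + id * id

n id + n id + n id: 1 tree
id + id + n id + id: 1 tree
n id + id + id * id: 2 trees
n id + id + id + id: 1 tree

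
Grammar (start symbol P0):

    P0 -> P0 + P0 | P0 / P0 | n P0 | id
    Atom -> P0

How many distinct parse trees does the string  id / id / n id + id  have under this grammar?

Parse trees for id / id / n id + id:
  [P0 [P0 [P0 id] / [P0 [P0 id] / [P0 n [P0 id]]]] + [P0 id]]
  [P0 [P0 [P0 [P0 id] / [P0 id]] / [P0 n [P0 id]]] + [P0 id]]
  [P0 [P0 id] / [P0 [P0 [P0 id] / [P0 n [P0 id]]] + [P0 id]]]
  [P0 [P0 id] / [P0 [P0 id] / [P0 [P0 n [P0 id]] + [P0 id]]]]
  [P0 [P0 id] / [P0 [P0 id] / [P0 n [P0 [P0 id] + [P0 id]]]]]
  [P0 [P0 [P0 id] / [P0 id]] / [P0 [P0 n [P0 id]] + [P0 id]]]
  [P0 [P0 [P0 id] / [P0 id]] / [P0 n [P0 [P0 id] + [P0 id]]]]

7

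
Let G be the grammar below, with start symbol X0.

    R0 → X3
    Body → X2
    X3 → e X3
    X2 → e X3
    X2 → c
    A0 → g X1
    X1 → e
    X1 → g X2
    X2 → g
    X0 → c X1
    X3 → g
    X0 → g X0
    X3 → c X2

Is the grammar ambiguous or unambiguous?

Unambiguous

(R0, Body, A0 are unreachable from X0, so their rules don't affect L(X0).) Each reachable nonterminal has at most one production per leading terminal, and all productions are right-linear; the derivation is determined token-by-token.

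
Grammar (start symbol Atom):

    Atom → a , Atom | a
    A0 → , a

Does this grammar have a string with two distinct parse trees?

Only Atom is reachable from Atom; ignoring the rest: Right-recursive list with a separator: after each atom, whether the separator follows determines the rule. One parse per string.

Unambiguous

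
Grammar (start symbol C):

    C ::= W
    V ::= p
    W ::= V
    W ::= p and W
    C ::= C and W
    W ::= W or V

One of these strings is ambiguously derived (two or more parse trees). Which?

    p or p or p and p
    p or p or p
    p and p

p or p or p and p: 1 tree
p or p or p: 1 tree
p and p: 2 trees

p and p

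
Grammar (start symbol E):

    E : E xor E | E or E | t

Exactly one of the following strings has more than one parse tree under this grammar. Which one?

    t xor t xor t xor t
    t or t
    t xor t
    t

t xor t xor t xor t: 5 trees
t or t: 1 tree
t xor t: 1 tree
t: 1 tree

t xor t xor t xor t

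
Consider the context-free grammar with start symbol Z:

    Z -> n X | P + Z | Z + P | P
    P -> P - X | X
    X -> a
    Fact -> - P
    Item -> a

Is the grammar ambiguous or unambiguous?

Ambiguous

Witness: a + a

Derivation 1: Z ⇒ P + Z ⇒ X + Z ⇒ a + Z ⇒ a + P ⇒ a + X ⇒ a + a
Derivation 2: Z ⇒ Z + P ⇒ P + P ⇒ X + P ⇒ a + P ⇒ a + X ⇒ a + a

Two distinct leftmost derivations for the same string.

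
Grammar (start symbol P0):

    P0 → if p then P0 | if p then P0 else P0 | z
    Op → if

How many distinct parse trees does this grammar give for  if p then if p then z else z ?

Parse trees for if p then if p then z else z:
  [P0 if p then [P0 if p then [P0 z] else [P0 z]]]
  [P0 if p then [P0 if p then [P0 z]] else [P0 z]]

2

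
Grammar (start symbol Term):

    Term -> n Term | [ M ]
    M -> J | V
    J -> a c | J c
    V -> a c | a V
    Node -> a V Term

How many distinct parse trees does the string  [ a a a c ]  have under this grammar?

1

Parse trees for [ a a a c ]:
  [Term [ [M [V a [V a [V a c]]]] ]]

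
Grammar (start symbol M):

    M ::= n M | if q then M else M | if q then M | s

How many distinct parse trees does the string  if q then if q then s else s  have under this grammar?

Parse trees for if q then if q then s else s:
  [M if q then [M if q then [M s]] else [M s]]
  [M if q then [M if q then [M s] else [M s]]]

2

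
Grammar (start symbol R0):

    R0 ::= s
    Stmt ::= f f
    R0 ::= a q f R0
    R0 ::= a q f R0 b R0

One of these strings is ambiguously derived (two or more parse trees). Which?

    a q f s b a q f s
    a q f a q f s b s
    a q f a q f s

a q f s b a q f s: 1 tree
a q f a q f s b s: 2 trees
a q f a q f s: 1 tree

a q f a q f s b s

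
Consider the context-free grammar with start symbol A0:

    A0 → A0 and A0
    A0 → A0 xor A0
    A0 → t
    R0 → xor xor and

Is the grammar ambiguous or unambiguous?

Ambiguous

Witness: t and t and t

Derivation 1: A0 ⇒ A0 and A0 ⇒ A0 and A0 and A0 ⇒ t and A0 and A0 ⇒ t and t and A0 ⇒ t and t and t
Derivation 2: A0 ⇒ A0 and A0 ⇒ t and A0 ⇒ t and A0 and A0 ⇒ t and t and A0 ⇒ t and t and t

Two distinct leftmost derivations for the same string.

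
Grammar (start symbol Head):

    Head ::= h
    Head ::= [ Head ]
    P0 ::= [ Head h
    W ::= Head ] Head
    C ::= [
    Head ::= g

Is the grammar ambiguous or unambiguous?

Unambiguous

Only Head is reachable from Head; ignoring the rest: Each string is a nest of matched brackets around a single atom. An opening bracket forces the recursive rule; an atom forces the base rule.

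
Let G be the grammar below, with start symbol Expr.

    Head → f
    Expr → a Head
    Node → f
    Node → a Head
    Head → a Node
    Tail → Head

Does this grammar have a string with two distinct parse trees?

(Tail is unreachable from Expr, so its rules don't affect L(Expr).) Restricted to the reachable nonterminals, every rule has the form A → t or A → t B, and no two rules for the same A share a first terminal. The grammar encodes a DFA — one run per string.

Unambiguous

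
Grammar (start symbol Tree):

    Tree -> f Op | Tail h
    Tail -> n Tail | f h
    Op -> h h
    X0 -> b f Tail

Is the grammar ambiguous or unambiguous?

Ambiguous

Witness: f h h

Derivation 1: Tree ⇒ f Op ⇒ f h h
Derivation 2: Tree ⇒ Tail h ⇒ f h h

Two distinct leftmost derivations for the same string.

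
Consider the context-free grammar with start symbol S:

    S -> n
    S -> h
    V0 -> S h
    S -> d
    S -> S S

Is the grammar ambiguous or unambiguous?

Ambiguous

Witness: d d d

Derivation 1: S ⇒ S S ⇒ d S ⇒ d S S ⇒ d d S ⇒ d d d
Derivation 2: S ⇒ S S ⇒ S S S ⇒ d S S ⇒ d d S ⇒ d d d

Two distinct leftmost derivations for the same string.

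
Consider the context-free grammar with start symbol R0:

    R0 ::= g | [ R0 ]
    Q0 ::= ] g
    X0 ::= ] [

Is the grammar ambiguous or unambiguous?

(Q0, X0 are unreachable from R0, so their rules don't affect L(R0).) Each string is a nest of matched brackets around a single atom. An opening bracket forces the recursive rule; an atom forces the base rule.

Unambiguous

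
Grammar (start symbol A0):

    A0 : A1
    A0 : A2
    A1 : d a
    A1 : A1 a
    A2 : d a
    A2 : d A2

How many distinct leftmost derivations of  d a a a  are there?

1

Parse trees for d a a a:
  [A0 [A1 [A1 [A1 d a] a] a]]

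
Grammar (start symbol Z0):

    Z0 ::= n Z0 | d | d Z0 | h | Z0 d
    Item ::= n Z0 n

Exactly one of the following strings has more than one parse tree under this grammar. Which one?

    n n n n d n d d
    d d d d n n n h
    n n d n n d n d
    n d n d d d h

n n n n d n d d: 8 trees
d d d d n n n h: 1 tree
n n d n n d n d: 1 tree
n d n d d d h: 1 tree

n n n n d n d d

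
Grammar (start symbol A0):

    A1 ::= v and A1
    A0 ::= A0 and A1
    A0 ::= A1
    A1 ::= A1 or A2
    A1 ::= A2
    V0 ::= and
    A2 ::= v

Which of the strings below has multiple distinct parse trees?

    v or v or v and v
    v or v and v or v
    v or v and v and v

v or v or v and v: 1 tree
v or v and v or v: 1 tree
v or v and v and v: 2 trees

v or v and v and v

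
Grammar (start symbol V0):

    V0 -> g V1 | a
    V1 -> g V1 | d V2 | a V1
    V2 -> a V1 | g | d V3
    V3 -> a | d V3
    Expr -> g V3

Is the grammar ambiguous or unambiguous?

Only V0, V1, V2, V3 are reachable from V0; ignoring the rest: The reachable rules are right-linear with at most one rule per (nonterminal, next-terminal) pair. Each input token forces the next rule, so parsing is deterministic.

Unambiguous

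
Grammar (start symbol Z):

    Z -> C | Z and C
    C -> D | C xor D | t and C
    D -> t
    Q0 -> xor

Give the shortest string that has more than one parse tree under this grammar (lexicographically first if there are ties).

t and t

length 1: no string has ≥2 trees
length 3: t and t has 2 parse trees

Two derivations of t and t:
  Z ⇒ C ⇒ t and C ⇒ t and D ⇒ t and t
  Z ⇒ Z and C ⇒ C and C ⇒ D and C ⇒ t and C ⇒ t and D ⇒ t and t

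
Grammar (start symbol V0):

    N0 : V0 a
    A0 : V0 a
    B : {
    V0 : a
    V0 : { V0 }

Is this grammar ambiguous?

(B, A0, N0 are unreachable from V0, so their rules don't affect L(V0).) L(V0) is { openⁿ atom closeⁿ : n ≥ 0 }. The bracket depth fixes n, and the derivation is forced at every step.

Unambiguous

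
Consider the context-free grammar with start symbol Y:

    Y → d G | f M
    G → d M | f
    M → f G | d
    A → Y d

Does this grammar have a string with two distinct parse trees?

Unambiguous

(A is unreachable from Y, so its rules don't affect L(Y).) Restricted to the reachable nonterminals, every rule has the form A → t or A → t B, and no two rules for the same A share a first terminal. The grammar encodes a DFA — one run per string.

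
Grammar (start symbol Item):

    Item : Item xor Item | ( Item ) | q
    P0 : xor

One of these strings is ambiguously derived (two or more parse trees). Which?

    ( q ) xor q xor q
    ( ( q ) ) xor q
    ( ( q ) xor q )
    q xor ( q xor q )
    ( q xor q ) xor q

( q ) xor q xor q

( q ) xor q xor q: 2 trees
( ( q ) ) xor q: 1 tree
( ( q ) xor q ): 1 tree
q xor ( q xor q ): 1 tree
( q xor q ) xor q: 1 tree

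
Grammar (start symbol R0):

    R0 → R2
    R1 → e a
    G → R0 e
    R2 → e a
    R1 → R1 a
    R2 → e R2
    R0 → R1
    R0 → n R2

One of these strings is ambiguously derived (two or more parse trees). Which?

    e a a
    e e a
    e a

e a a: 1 tree
e e a: 1 tree
e a: 2 trees

e a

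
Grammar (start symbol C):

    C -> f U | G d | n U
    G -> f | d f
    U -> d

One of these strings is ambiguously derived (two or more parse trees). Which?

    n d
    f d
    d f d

n d: 1 tree
f d: 2 trees
d f d: 1 tree

f d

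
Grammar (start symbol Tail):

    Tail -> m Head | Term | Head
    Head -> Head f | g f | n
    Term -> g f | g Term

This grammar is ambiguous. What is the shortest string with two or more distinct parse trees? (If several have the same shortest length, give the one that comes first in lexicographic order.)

g f

length 1: no string has ≥2 trees
length 2: g f has 2 parse trees

Two derivations of g f:
  Tail ⇒ Term ⇒ g f
  Tail ⇒ Head ⇒ g f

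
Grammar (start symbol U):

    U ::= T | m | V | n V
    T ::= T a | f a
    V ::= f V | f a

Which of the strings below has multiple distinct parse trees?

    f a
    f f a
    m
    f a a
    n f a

f a

f a: 2 trees
f f a: 1 tree
m: 1 tree
f a a: 1 tree
n f a: 1 tree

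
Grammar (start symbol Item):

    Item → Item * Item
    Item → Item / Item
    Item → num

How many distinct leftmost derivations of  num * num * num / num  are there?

5

Parse trees for num * num * num / num:
  [Item [Item num] * [Item [Item num] * [Item [Item num] / [Item num]]]]
  [Item [Item num] * [Item [Item [Item num] * [Item num]] / [Item num]]]
  [Item [Item [Item num] * [Item num]] * [Item [Item num] / [Item num]]]
  [Item [Item [Item num] * [Item [Item num] * [Item num]]] / [Item num]]
  [Item [Item [Item [Item num] * [Item num]] * [Item num]] / [Item num]]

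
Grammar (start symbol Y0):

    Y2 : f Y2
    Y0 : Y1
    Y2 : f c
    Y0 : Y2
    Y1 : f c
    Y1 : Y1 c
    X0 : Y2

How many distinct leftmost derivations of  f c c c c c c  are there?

Parse trees for f c c c c c c:
  [Y0 [Y1 [Y1 [Y1 [Y1 [Y1 [Y1 f c] c] c] c] c] c]]

1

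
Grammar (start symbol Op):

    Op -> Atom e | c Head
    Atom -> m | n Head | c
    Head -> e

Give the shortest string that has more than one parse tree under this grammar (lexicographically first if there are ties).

c e

length 2: c e has 2 parse trees

Two derivations of c e:
  Op ⇒ Atom e ⇒ c e
  Op ⇒ c Head ⇒ c e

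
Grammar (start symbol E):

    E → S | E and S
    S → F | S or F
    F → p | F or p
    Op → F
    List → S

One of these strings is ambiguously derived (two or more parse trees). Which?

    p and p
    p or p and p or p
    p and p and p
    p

p or p and p or p

p and p: 1 tree
p or p and p or p: 4 trees
p and p and p: 1 tree
p: 1 tree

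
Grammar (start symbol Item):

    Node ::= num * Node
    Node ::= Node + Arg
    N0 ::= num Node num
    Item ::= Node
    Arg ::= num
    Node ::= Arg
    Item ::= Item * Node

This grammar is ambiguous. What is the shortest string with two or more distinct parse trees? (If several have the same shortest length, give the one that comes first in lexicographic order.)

length 1: no string has ≥2 trees
length 3: num * num has 2 parse trees

Two derivations of num * num:
  Item ⇒ Node ⇒ num * Node ⇒ num * Arg ⇒ num * num
  Item ⇒ Item * Node ⇒ Node * Node ⇒ Arg * Node ⇒ num * Node ⇒ num * Arg ⇒ num * num

num * num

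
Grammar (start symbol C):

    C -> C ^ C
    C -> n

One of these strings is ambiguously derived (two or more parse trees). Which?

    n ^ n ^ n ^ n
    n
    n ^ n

n ^ n ^ n ^ n

n ^ n ^ n ^ n: 5 trees
n: 1 tree
n ^ n: 1 tree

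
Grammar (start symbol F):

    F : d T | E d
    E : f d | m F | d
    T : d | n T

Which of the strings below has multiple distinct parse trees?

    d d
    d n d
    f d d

d d

d d: 2 trees
d n d: 1 tree
f d d: 1 tree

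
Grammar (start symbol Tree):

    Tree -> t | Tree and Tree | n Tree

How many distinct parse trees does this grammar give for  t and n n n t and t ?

Parse trees for t and n n n t and t:
  [Tree [Tree t] and [Tree [Tree n [Tree n [Tree n [Tree t]]]] and [Tree t]]]
  [Tree [Tree t] and [Tree n [Tree [Tree n [Tree n [Tree t]]] and [Tree t]]]]
  [Tree [Tree t] and [Tree n [Tree n [Tree [Tree n [Tree t]] and [Tree t]]]]]
  [Tree [Tree t] and [Tree n [Tree n [Tree n [Tree [Tree t] and [Tree t]]]]]]
  [Tree [Tree [Tree t] and [Tree n [Tree n [Tree n [Tree t]]]]] and [Tree t]]

5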